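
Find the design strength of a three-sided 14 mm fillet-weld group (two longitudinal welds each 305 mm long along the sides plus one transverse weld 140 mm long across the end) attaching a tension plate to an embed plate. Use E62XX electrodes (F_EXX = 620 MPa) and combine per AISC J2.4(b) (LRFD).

φR_n ≈ 2070 kN

t_e = 0.707 × 14 = 9.898 mm.
R_nwl = 0.6 × 620 × 9.898 × 610 × 10⁻³ = 2246 kN (longitudinal, 2 welds).
R_nwt = 0.6 × 620 × 9.898 × 140 × 10⁻³ = 515.5 kN (transverse, base value).
(i) R_nwl + R_nwt = 2762 kN; (ii) 0.85 R_nwl + 1.5 R_nwt = 2682 kN.
R_n = max = 2762 kN [governs: (i)]; φR_n = 2071 kN.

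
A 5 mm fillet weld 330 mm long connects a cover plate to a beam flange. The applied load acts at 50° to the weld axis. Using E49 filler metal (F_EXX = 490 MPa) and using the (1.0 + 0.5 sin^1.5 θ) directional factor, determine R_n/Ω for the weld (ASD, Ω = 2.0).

t_e = 0.707 × 5 = 3.535 mm; A_we = 3.535 × 330 = 1167 mm².
Directional factor: 1.0 + 0.5 sin^1.5(50°) = 1.335.
F_nw = 0.6 × 490 × 1.335 = 392.6 MPa.
R_n/Ω = (392.6 × 1167) / 2.0 × 10⁻³ = 229 kN.

R_n/Ω ≈ 229 kN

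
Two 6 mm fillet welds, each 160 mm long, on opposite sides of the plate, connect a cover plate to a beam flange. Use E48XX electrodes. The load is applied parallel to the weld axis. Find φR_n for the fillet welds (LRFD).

φR_n ≈ 293 kN

E48XX → F_EXX = 480 MPa.
Effective throat t_e = 0.707 × 6 = 4.242 mm.
Total length L = 320 mm; A_we = 4.242 × 320 = 1357 mm².
F_nw = 0.6 F_EXX = 0.6 × 480 = 288 MPa.
φR_n = 0.75 × 288 × 1357 × 10⁻³ = 293.2 kN.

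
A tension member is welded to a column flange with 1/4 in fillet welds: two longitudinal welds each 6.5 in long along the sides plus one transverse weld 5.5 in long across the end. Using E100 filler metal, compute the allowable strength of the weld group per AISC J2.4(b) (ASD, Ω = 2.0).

E100XX → F_EXX = 100 ksi.
t_e = 0.707 × 0.25 = 0.1767 in.
R_nwl = 0.6 × 100 × 0.1767 × 13 = 137.9 kip (longitudinal, 2 welds).
R_nwt = 0.6 × 100 × 0.1767 × 5.5 = 58.33 kip (transverse, base value).
(i) R_nwl + R_nwt = 196.2 kip; (ii) 0.85 R_nwl + 1.5 R_nwt = 204.7 kip.
R_n = max = 204.7 kip [governs: (ii)]; R_n/Ω = 102.3 kip.

R_n/Ω ≈ 102 kip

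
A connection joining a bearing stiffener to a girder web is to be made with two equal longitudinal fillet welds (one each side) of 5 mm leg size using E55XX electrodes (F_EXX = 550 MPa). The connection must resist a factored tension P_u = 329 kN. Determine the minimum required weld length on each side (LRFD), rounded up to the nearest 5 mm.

Throat t_e = 0.707 × 5 = 3.535 mm.
φr_n = 0.75 × 0.6 × 550 × 3.535 × 10⁻³ = 0.8749 kN/mm.
L_req = P_u / φr_n = 329 / 0.8749 = 376 mm total.
Per side: 376 / 2 = 188 mm.
Round up → use L = 190 mm on each side.

L = 190 mm on each side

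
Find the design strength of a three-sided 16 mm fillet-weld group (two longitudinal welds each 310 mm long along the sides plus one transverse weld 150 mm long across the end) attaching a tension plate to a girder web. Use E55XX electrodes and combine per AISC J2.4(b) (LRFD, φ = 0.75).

φR_n ≈ 2160 kN

E55XX → F_EXX = 550 MPa.
t_e = 0.707 × 16 = 11.31 mm.
R_nwl = 0.6 × 550 × 11.31 × 620 × 10⁻³ = 2314 kN (longitudinal, 2 welds).
R_nwt = 0.6 × 550 × 11.31 × 150 × 10⁻³ = 559.9 kN (transverse, base value).
(i) R_nwl + R_nwt = 2874 kN; (ii) 0.85 R_nwl + 1.5 R_nwt = 2807 kN.
R_n = max = 2874 kN [governs: (i)]; φR_n = 2156 kN.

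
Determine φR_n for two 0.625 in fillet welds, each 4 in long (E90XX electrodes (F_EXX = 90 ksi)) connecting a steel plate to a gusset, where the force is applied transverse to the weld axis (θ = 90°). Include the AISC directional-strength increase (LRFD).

φR_n ≈ 215 kips

t_e = 0.707 × 0.625 = 0.4419 in; A_we = 0.4419 × 8 = 3.535 in².
Directional factor: 1.0 + 0.5 sin^1.5(90°) = 1.5.
F_nw = 0.6 × 90 × 1.5 = 81 ksi.
φR_n = 0.75 × 81 × 3.535 = 214.8 kips.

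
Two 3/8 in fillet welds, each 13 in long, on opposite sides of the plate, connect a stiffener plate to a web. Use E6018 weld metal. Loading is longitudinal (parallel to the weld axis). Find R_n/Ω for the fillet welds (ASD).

R_n/Ω ≈ 124 kips

E60XX → F_EXX = 60 ksi.
Effective throat t_e = 0.707 × 0.375 = 0.2651 in.
Total length L = 26 in; A_we = 0.2651 × 26 = 6.893 in².
F_nw = 0.6 F_EXX = 0.6 × 60 = 36 ksi.
R_n = 36 × 6.893 = 248.2 kips; R_n/Ω = 248.2/2.0 = 124.1 kips.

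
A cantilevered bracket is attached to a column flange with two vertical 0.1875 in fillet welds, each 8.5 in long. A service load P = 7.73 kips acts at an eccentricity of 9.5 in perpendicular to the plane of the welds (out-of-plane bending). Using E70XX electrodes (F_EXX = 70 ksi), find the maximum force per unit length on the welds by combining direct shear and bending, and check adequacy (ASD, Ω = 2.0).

f_max ≈ 3.08 kip/in; NOT adequate

L_w = 2 × 8.5 = 17 in; section modulus (unit throat) S = 2 × L²/6 = 24.08 in².
Direct shear f_v = P/L_w = 7.73/17 = 0.4547 kip/in.
Moment M = P × e = 7.73 × 9.5 = 73.435 kip·in; bending f_b = M/S = 3.049 kip/in.
f_max = √(f_v² + f_b²) = √(0.4547² + 3.049²) = 3.083 kip/in.
r_n/Ω = (1/2.0) × 0.6 × 70 × (0.707 × 0.1875) = 2.784 kip/in → NOT adequate.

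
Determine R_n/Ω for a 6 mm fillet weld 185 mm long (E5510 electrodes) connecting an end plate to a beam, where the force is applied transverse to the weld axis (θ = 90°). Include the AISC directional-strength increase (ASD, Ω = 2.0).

E55XX → F_EXX = 550 MPa.
t_e = 0.707 × 6 = 4.242 mm; A_we = 4.242 × 185 = 784.8 mm².
Directional factor: 1.0 + 0.5 sin^1.5(90°) = 1.5.
F_nw = 0.6 × 550 × 1.5 = 495 MPa.
R_n/Ω = (495 × 784.8) / 2.0 × 10⁻³ = 194.2 kN.

R_n/Ω ≈ 194 kN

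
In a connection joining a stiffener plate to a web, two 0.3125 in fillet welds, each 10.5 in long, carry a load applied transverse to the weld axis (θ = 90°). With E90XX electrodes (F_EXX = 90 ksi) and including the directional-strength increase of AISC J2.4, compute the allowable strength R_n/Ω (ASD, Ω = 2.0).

R_n/Ω ≈ 188 kips

t_e = 0.707 × 0.3125 = 0.2209 in; A_we = 0.2209 × 21 = 4.64 in².
Directional factor: 1.0 + 0.5 sin^1.5(90°) = 1.5.
F_nw = 0.6 × 90 × 1.5 = 81 ksi.
R_n/Ω = (81 × 4.64) / 2.0 = 187.9 kips.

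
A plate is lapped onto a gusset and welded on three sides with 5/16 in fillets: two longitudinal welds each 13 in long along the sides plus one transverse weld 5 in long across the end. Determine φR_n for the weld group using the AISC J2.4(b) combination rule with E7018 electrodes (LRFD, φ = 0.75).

φR_n ≈ 216 kips

E70XX → F_EXX = 70 ksi.
t_e = 0.707 × 0.3125 = 0.2209 in.
R_nwl = 0.6 × 70 × 0.2209 × 26 = 241.3 kips (longitudinal, 2 welds).
R_nwt = 0.6 × 70 × 0.2209 × 5 = 46.4 kips (transverse, base value).
(i) R_nwl + R_nwt = 287.7 kips; (ii) 0.85 R_nwl + 1.5 R_nwt = 274.7 kips.
R_n = max = 287.7 kips [governs: (i)]; φR_n = 215.7 kips.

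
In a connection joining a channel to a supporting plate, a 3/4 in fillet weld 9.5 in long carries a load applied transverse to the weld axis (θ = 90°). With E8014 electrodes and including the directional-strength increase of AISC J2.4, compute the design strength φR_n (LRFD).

E80XX → F_EXX = 80 ksi.
t_e = 0.707 × 0.75 = 0.5302 in; A_we = 0.5302 × 9.5 = 5.037 in².
Directional factor: 1.0 + 0.5 sin^1.5(90°) = 1.5.
F_nw = 0.6 × 80 × 1.5 = 72 ksi.
φR_n = 0.75 × 72 × 5.037 = 272 kips.

φR_n ≈ 272 kips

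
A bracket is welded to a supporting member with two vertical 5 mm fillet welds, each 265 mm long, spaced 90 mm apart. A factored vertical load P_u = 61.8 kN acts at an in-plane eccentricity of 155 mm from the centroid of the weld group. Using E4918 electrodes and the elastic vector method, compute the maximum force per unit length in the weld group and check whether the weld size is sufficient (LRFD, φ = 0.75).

f_max ≈ 375 N/mm; adequate

E49XX → F_EXX = 490 MPa.
Total weld length L_w = 530 mm. Treat welds as unit-width lines.
Polar moment about centroid: J = 2[d³/12 + d(b/2)²] = 2[265³/12 + 265×45²] = 4175000 mm³.
Direct shear f_v = P/L_w = 61.8×10³ / 530 = 116.6 N/mm (vertical).
Torsion M = P·e = 61.8×10³ × 155 = 9579000 N·mm.
Critical point at (x, y) = (45, 132.5) from centroid. f_tx = M·y/J = 304 N/mm; f_ty = M·x/J = 103.3 N/mm.
Resultant f_max = √[f_tx² + (f_v + f_ty)²] = √[304² + (116.6 + 103.3)²] = 375.2 N/mm.
Capacity per unit length: φr_n = 0.75 × 0.6 × 490 × (0.707 × 5) = 779.5 N/mm.
375.2 ≤ 779.5 → adequate.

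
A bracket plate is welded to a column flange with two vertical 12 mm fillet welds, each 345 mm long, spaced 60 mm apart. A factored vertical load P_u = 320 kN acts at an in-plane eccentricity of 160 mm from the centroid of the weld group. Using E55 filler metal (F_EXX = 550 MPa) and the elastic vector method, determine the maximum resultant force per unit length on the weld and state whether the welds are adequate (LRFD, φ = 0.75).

Total weld length L_w = 690 mm. Treat welds as unit-width lines.
Polar moment about centroid: J = 2[d³/12 + d(b/2)²] = 2[345³/12 + 345×30²] = 7465000 mm³.
Direct shear f_v = P/L_w = 320×10³ / 690 = 463.8 N/mm (vertical).
Torsion M = P·e = 320×10³ × 160 = 51200000 N·mm.
Critical point at (x, y) = (30, 172.5) from centroid. f_tx = M·y/J = 1183 N/mm; f_ty = M·x/J = 205.8 N/mm.
Resultant f_max = √[f_tx² + (f_v + f_ty)²] = √[1183² + (463.8 + 205.8)²] = 1359 N/mm.
Capacity per unit length: φr_n = 0.75 × 0.6 × 550 × (0.707 × 12) = 2100 N/mm.
1359 ≤ 2100 → adequate.

f_max ≈ 1360 N/mm; adequate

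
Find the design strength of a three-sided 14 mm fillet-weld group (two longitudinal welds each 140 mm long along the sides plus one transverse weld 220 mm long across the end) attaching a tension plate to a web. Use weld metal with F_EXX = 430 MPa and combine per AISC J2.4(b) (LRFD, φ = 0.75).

φR_n ≈ 1090 kN

t_e = 0.707 × 14 = 9.898 mm.
R_nwl = 0.6 × 430 × 9.898 × 280 × 10⁻³ = 715 kN (longitudinal, 2 welds).
R_nwt = 0.6 × 430 × 9.898 × 220 × 10⁻³ = 561.8 kN (transverse, base value).
(i) R_nwl + R_nwt = 1277 kN; (ii) 0.85 R_nwl + 1.5 R_nwt = 1450 kN.
R_n = max = 1450 kN [governs: (ii)]; φR_n = 1088 kN.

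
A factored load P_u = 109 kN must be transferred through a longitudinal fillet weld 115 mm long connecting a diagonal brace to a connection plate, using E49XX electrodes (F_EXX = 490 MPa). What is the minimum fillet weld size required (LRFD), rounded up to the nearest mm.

w = 7 mm

Total weld length L = 115 mm.
Required throat t_e = P_u / (φ × 0.6 F_EXX × L) = 109 / (0.75 × 0.6 × 490 × 115 × 10⁻³) = 4.299 mm.
Required leg w = t_e / 0.707 = 6.08 mm → use 7 mm.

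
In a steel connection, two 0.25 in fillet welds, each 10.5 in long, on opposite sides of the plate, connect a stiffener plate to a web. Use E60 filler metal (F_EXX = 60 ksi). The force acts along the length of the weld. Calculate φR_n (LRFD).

Effective throat t_e = 0.707 × 0.25 = 0.1767 in.
Total length L = 21 in; A_we = 0.1767 × 21 = 3.712 in².
F_nw = 0.6 F_EXX = 0.6 × 60 = 36 ksi.
φR_n = 0.75 × 36 × 3.712 = 100.2 kip.

φR_n ≈ 100 kip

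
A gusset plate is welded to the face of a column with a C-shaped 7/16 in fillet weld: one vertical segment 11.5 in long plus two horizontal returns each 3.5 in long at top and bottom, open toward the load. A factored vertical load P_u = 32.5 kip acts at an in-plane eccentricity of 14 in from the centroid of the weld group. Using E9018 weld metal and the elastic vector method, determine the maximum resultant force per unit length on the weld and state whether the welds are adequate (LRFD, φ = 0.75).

E90XX → F_EXX = 90 ksi.
Total weld length L_w = 18.5 in. Treat welds as unit-width lines.
Centroid: x̄ = 2×3.5×1.75 / 18.5 = 0.6622 in from the vertical weld.
Polar moment about centroid: J = I_x + I_y = [11.5³/12 + 2×3.5×5.75²] + [11.5×0.6622² + 2(3.5³/12 + 3.5×1.088²)] = 378.6 in³.
Direct shear f_v = P/L_w = 32.5 / 18.5 = 1.757 kip/in (vertical).
Torsion M = P·e = 32.5 × 14 = 455 kip·in.
Critical point at (x, y) = (2.838, 5.75) from centroid. f_tx = M·y/J = 6.909 kip/in; f_ty = M·x/J = 3.41 kip/in.
Resultant f_max = √[f_tx² + (f_v + f_ty)²] = √[6.909² + (1.757 + 3.41)²] = 8.628 kip/in.
Capacity per unit length: φr_n = 0.75 × 0.6 × 90 × (0.707 × 0.4375) = 12.53 kip/in.
8.628 ≤ 12.53 → adequate.

f_max ≈ 8.63 kip/in; adequate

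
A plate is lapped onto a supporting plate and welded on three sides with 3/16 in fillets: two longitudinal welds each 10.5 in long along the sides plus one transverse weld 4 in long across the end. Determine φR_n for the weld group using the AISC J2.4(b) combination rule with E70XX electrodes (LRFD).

E70XX → F_EXX = 70 ksi.
t_e = 0.707 × 0.1875 = 0.1326 in.
R_nwl = 0.6 × 70 × 0.1326 × 21 = 116.9 kips (longitudinal, 2 welds).
R_nwt = 0.6 × 70 × 0.1326 × 4 = 22.27 kips (transverse, base value).
(i) R_nwl + R_nwt = 139.2 kips; (ii) 0.85 R_nwl + 1.5 R_nwt = 132.8 kips.
R_n = max = 139.2 kips [governs: (i)]; φR_n = 104.4 kips.

φR_n ≈ 104 kips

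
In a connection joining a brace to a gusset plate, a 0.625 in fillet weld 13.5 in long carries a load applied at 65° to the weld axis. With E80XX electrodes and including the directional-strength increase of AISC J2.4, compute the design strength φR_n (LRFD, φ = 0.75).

E80XX → F_EXX = 80 ksi.
t_e = 0.707 × 0.625 = 0.4419 in; A_we = 0.4419 × 13.5 = 5.965 in².
Directional factor: 1.0 + 0.5 sin^1.5(65°) = 1.431.
F_nw = 0.6 × 80 × 1.431 = 68.71 ksi.
φR_n = 0.75 × 68.71 × 5.965 = 307.4 kip.

φR_n ≈ 307 kip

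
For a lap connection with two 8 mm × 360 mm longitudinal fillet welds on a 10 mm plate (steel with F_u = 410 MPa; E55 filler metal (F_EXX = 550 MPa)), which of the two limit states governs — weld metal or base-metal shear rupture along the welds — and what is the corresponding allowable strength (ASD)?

R_n/Ω ≈ 672 kN (weld metal governs)

t_e = 0.707 × 8 = 5.656 mm; L = 720 mm.
Weld metal: R_n/Ω = (1/2.0) × 0.6 × 550 × 5.656 × 720 × 10⁻³ = 671.9 kN.
Base metal (shear rupture): R_n/Ω = (1/2.0) × 0.6 × 410 × 10 × 720 × 10⁻³ = 885.6 kN.
Governing: weld metal.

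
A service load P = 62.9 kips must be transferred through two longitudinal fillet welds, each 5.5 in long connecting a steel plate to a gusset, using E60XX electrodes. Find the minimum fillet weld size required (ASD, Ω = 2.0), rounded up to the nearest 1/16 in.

E60XX → F_EXX = 60 ksi.
Total weld length L = 11 in.
Required throat t_e = P × Ω / (0.6 F_EXX × L) = 62.9 × 2.0 / (0.6 × 60 × 11) = 0.3177 in.
Required leg w = t_e / 0.707 = 0.4493 in → use 1/2 in.

w = 1/2 in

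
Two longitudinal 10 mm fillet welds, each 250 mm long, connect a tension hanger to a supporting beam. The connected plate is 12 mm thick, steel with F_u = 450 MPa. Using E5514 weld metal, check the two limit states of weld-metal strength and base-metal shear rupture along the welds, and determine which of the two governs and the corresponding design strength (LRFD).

φR_n ≈ 875 kN (weld metal governs)

E55XX → F_EXX = 550 MPa.
t_e = 0.707 × 10 = 7.07 mm; L = 500 mm.
Weld metal: φR_n = 0.75 × 0.6 × 550 × 7.07 × 500 × 10⁻³ = 874.9 kN.
Base metal (shear rupture): φR_n = 0.75 × 0.6 × 450 × 12 × 500 × 10⁻³ = 1215 kN.
Governing: weld metal.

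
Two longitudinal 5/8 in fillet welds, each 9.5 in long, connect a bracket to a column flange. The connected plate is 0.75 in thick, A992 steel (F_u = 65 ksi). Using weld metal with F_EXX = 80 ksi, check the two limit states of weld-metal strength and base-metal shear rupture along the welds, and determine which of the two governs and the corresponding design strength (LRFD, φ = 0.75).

t_e = 0.707 × 0.625 = 0.4419 in; L = 19 in.
Weld metal: φR_n = 0.75 × 0.6 × 80 × 0.4419 × 19 = 302.2 kip.
Base metal (shear rupture): φR_n = 0.75 × 0.6 × 65 × 0.75 × 19 = 416.8 kip.
Governing: weld metal.

φR_n ≈ 302 kip (weld metal governs)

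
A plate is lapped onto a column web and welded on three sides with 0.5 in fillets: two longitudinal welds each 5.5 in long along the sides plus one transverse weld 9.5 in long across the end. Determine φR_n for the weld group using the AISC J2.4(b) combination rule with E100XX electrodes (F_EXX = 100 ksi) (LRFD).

φR_n ≈ 375 kip

t_e = 0.707 × 0.5 = 0.3535 in.
R_nwl = 0.6 × 100 × 0.3535 × 11 = 233.3 kip (longitudinal, 2 welds).
R_nwt = 0.6 × 100 × 0.3535 × 9.5 = 201.5 kip (transverse, base value).
(i) R_nwl + R_nwt = 434.8 kip; (ii) 0.85 R_nwl + 1.5 R_nwt = 500.6 kip.
R_n = max = 500.6 kip [governs: (ii)]; φR_n = 375.4 kip.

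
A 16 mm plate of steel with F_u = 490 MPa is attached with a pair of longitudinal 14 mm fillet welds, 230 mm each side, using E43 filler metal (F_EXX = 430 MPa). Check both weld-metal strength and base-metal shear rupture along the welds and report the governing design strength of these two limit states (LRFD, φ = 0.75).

t_e = 0.707 × 14 = 9.898 mm; L = 460 mm.
Weld metal: φR_n = 0.75 × 0.6 × 430 × 9.898 × 460 × 10⁻³ = 881 kN.
Base metal (shear rupture): φR_n = 0.75 × 0.6 × 490 × 16 × 460 × 10⁻³ = 1623 kN.
Governing: weld metal.

φR_n ≈ 881 kN (weld metal governs)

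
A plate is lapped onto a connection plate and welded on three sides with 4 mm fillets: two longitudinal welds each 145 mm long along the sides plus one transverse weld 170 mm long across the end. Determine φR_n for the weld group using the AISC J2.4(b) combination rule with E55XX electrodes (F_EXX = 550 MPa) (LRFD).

φR_n ≈ 351 kN

t_e = 0.707 × 4 = 2.828 mm.
R_nwl = 0.6 × 550 × 2.828 × 290 × 10⁻³ = 270.6 kN (longitudinal, 2 welds).
R_nwt = 0.6 × 550 × 2.828 × 170 × 10⁻³ = 158.7 kN (transverse, base value).
(i) R_nwl + R_nwt = 429.3 kN; (ii) 0.85 R_nwl + 1.5 R_nwt = 468 kN.
R_n = max = 468 kN [governs: (ii)]; φR_n = 351 kN.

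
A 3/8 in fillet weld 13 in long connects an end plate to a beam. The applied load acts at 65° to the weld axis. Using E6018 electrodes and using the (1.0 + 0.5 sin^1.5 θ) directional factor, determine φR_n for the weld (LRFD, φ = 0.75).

E60XX → F_EXX = 60 ksi.
t_e = 0.707 × 0.375 = 0.2651 in; A_we = 0.2651 × 13 = 3.447 in².
Directional factor: 1.0 + 0.5 sin^1.5(65°) = 1.431.
F_nw = 0.6 × 60 × 1.431 = 51.53 ksi.
φR_n = 0.75 × 51.53 × 3.447 = 133.2 kip.

φR_n ≈ 133 kip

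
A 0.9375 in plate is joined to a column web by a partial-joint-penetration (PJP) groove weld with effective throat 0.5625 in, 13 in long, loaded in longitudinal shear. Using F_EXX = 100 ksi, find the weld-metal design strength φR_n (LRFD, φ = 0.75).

Effective throat (given) t_e = 0.5625 in.
A_we = 0.5625 × 13 = 7.312 in².
F_nw = 0.6 F_EXX = 60 ksi.
φR_n = 0.75 × 60 × 7.312 = 329.1 kips.

φR_n ≈ 329 kips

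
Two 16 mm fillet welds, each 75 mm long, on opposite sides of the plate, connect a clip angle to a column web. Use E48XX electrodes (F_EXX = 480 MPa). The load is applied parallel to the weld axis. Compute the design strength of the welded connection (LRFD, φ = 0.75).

φR_n ≈ 367 kN

Effective throat t_e = 0.707 × 16 = 11.31 mm.
Total length L = 150 mm; A_we = 11.31 × 150 = 1697 mm².
F_nw = 0.6 F_EXX = 0.6 × 480 = 288 MPa.
φR_n = 0.75 × 288 × 1697 × 10⁻³ = 366.5 kN.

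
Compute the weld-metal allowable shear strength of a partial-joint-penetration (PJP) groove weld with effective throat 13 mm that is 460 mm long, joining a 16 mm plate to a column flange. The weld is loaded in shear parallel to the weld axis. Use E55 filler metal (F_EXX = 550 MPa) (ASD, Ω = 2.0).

R_n/Ω ≈ 987 kN

Effective throat (given) t_e = 13 mm.
A_we = 13 × 460 = 5980 mm².
F_nw = 0.6 F_EXX = 330 MPa.
R_n/Ω = (330 × 5980) / 2.0 × 10⁻³ = 986.7 kN.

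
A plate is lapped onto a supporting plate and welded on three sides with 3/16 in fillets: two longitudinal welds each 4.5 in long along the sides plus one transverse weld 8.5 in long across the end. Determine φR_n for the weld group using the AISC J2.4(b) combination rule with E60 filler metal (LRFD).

E60XX → F_EXX = 60 ksi.
t_e = 0.707 × 0.1875 = 0.1326 in.
R_nwl = 0.6 × 60 × 0.1326 × 9 = 42.95 kips (longitudinal, 2 welds).
R_nwt = 0.6 × 60 × 0.1326 × 8.5 = 40.56 kips (transverse, base value).
(i) R_nwl + R_nwt = 83.51 kips; (ii) 0.85 R_nwl + 1.5 R_nwt = 97.35 kips.
R_n = max = 97.35 kips [governs: (ii)]; φR_n = 73.02 kips.

φR_n ≈ 73 kips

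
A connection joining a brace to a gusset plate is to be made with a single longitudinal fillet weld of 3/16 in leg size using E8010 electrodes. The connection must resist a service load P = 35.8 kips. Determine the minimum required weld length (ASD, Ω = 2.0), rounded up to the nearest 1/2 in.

L = 11.5 in

E80XX → F_EXX = 80 ksi.
Throat t_e = 0.707 × 0.1875 = 0.1326 in.
r_n/Ω = (0.6 × 80 × 0.1326) / 2.0 = 3.181 kip/in.
L_req = P / (r_n/Ω) = 35.8 / 3.181 = 11.25 in total.
Round up → use L = 11.5 in.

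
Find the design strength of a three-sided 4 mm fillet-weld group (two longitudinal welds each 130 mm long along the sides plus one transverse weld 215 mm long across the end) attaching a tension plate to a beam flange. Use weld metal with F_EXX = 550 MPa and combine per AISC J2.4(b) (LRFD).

φR_n ≈ 380 kN

t_e = 0.707 × 4 = 2.828 mm.
R_nwl = 0.6 × 550 × 2.828 × 260 × 10⁻³ = 242.6 kN (longitudinal, 2 welds).
R_nwt = 0.6 × 550 × 2.828 × 215 × 10⁻³ = 200.6 kN (transverse, base value).
(i) R_nwl + R_nwt = 443.3 kN; (ii) 0.85 R_nwl + 1.5 R_nwt = 507.2 kN.
R_n = max = 507.2 kN [governs: (ii)]; φR_n = 380.4 kN.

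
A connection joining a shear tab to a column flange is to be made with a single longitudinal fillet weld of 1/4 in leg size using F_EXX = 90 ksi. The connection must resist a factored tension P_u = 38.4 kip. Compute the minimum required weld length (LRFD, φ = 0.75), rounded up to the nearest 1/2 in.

L = 5.5 in

Throat t_e = 0.707 × 0.25 = 0.1767 in.
φr_n = 0.75 × 0.6 × 90 × 0.1767 = 7.158 kip/in.
L_req = P_u / φr_n = 38.4 / 7.158 = 5.364 in total.
Round up → use L = 5.5 in.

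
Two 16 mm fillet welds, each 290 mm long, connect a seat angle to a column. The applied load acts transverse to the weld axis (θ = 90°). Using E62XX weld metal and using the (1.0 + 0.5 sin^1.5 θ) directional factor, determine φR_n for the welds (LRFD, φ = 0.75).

E62XX → F_EXX = 620 MPa.
t_e = 0.707 × 16 = 11.31 mm; A_we = 11.31 × 580 = 6561 mm².
Directional factor: 1.0 + 0.5 sin^1.5(90°) = 1.5.
F_nw = 0.6 × 620 × 1.5 = 558 MPa.
φR_n = 0.75 × 558 × 6561 × 10⁻³ = 2746 kN.

φR_n ≈ 2750 kN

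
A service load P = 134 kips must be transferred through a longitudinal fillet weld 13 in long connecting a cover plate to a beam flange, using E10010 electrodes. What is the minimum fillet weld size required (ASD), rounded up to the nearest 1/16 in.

E100XX → F_EXX = 100 ksi.
Total weld length L = 13 in.
Required throat t_e = P × Ω / (0.6 F_EXX × L) = 134 × 2.0 / (0.6 × 100 × 13) = 0.3436 in.
Required leg w = t_e / 0.707 = 0.486 in → use 1/2 in.

w = 1/2 in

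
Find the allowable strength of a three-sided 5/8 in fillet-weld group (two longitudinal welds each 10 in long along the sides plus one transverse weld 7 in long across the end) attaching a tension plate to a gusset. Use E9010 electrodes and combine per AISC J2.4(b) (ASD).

R_n/Ω ≈ 328 kip

E90XX → F_EXX = 90 ksi.
t_e = 0.707 × 0.625 = 0.4419 in.
R_nwl = 0.6 × 90 × 0.4419 × 20 = 477.2 kip (longitudinal, 2 welds).
R_nwt = 0.6 × 90 × 0.4419 × 7 = 167 kip (transverse, base value).
(i) R_nwl + R_nwt = 644.3 kip; (ii) 0.85 R_nwl + 1.5 R_nwt = 656.2 kip.
R_n = max = 656.2 kip [governs: (ii)]; R_n/Ω = 328.1 kip.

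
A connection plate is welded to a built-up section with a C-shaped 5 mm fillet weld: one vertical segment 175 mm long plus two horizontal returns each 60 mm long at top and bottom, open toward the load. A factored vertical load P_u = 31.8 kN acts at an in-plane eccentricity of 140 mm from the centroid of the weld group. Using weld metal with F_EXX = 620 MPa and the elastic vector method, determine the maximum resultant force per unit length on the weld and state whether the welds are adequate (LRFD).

Total weld length L_w = 295 mm. Treat welds as unit-width lines.
Centroid: x̄ = 2×60×30 / 295 = 12.2 mm from the vertical weld.
Polar moment about centroid: J = I_x + I_y = [175³/12 + 2×60×87.5²] + [175×12.2² + 2(60³/12 + 60×17.8²)] = 1465000 mm³.
Direct shear f_v = P/L_w = 31.8×10³ / 295 = 107.8 N/mm (vertical).
Torsion M = P·e = 31.8×10³ × 140 = 4452000 N·mm.
Critical point at (x, y) = (47.8, 87.5) from centroid. f_tx = M·y/J = 265.8 N/mm; f_ty = M·x/J = 145.2 N/mm.
Resultant f_max = √[f_tx² + (f_v + f_ty)²] = √[265.8² + (107.8 + 145.2)²] = 367 N/mm.
Capacity per unit length: φr_n = 0.75 × 0.6 × 620 × (0.707 × 5) = 986.3 N/mm.
367 ≤ 986.3 → adequate.

f_max ≈ 367 N/mm; adequate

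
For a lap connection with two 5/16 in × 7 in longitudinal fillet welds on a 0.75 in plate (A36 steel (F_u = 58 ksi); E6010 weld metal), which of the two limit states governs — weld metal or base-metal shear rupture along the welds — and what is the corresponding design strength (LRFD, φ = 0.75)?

φR_n ≈ 83.5 kip (weld metal governs)

E60XX → F_EXX = 60 ksi.
t_e = 0.707 × 0.3125 = 0.2209 in; L = 14 in.
Weld metal: φR_n = 0.75 × 0.6 × 60 × 0.2209 × 14 = 83.51 kip.
Base metal (shear rupture): φR_n = 0.75 × 0.6 × 58 × 0.75 × 14 = 274 kip.
Governing: weld metal.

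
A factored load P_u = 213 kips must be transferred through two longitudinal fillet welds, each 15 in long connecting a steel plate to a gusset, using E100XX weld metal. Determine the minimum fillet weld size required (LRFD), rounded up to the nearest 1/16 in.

w = 1/4 in

E100XX → F_EXX = 100 ksi.
Total weld length L = 30 in.
Required throat t_e = P_u / (φ × 0.6 F_EXX × L) = 213 / (0.75 × 0.6 × 100 × 30) = 0.1578 in.
Required leg w = t_e / 0.707 = 0.2232 in → use 1/4 in.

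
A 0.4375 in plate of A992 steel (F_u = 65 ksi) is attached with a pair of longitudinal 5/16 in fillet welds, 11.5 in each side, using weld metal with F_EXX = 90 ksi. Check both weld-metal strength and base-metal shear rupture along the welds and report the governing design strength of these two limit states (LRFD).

t_e = 0.707 × 0.3125 = 0.2209 in; L = 23 in.
Weld metal: φR_n = 0.75 × 0.6 × 90 × 0.2209 × 23 = 205.8 kips.
Base metal (shear rupture): φR_n = 0.75 × 0.6 × 65 × 0.4375 × 23 = 294.3 kips.
Governing: weld metal.

φR_n ≈ 206 kips (weld metal governs)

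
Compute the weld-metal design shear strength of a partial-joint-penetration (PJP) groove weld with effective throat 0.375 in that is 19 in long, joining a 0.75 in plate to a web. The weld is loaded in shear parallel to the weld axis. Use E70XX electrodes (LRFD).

E70XX → F_EXX = 70 ksi.
Effective throat (given) t_e = 0.375 in.
A_we = 0.375 × 19 = 7.125 in².
F_nw = 0.6 F_EXX = 42 ksi.
φR_n = 0.75 × 42 × 7.125 = 224.4 kips.

φR_n ≈ 224 kips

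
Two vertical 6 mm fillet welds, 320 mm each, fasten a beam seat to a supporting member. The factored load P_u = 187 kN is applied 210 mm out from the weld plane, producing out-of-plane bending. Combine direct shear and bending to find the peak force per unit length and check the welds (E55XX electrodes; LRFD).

f_max ≈ 1190 N/mm; NOT adequate

E55XX → F_EXX = 550 MPa.
L_w = 2 × 320 = 640 mm; section modulus (unit throat) S = 2 × L²/6 = 34130 mm².
Direct shear f_v = P/L_w = 187×10³/640 = 292.2 N/mm.
Moment M = P × e = 187×10³ × 210 = 39270000 N·mm; bending f_b = M/S = 1150 N/mm.
f_max = √(f_v² + f_b²) = √(292.2² + 1150²) = 1187 N/mm.
φr_n = 0.75 × 0.6 × 550 × (0.707 × 6) = 1050 N/mm → NOT adequate.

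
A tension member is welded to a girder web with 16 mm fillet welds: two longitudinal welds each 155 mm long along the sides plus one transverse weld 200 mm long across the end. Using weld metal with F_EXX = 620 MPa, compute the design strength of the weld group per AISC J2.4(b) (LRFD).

t_e = 0.707 × 16 = 11.31 mm.
R_nwl = 0.6 × 620 × 11.31 × 310 × 10⁻³ = 1304 kN (longitudinal, 2 welds).
R_nwt = 0.6 × 620 × 11.31 × 200 × 10⁻³ = 841.6 kN (transverse, base value).
(i) R_nwl + R_nwt = 2146 kN; (ii) 0.85 R_nwl + 1.5 R_nwt = 2371 kN.
R_n = max = 2371 kN [governs: (ii)]; φR_n = 1778 kN.

φR_n ≈ 1780 kN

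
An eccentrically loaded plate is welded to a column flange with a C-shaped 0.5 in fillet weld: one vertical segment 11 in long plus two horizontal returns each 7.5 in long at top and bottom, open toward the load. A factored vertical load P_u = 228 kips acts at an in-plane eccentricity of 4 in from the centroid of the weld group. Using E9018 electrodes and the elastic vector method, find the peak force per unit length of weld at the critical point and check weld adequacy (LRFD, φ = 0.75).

f_max ≈ 17 kip/in; NOT adequate

E90XX → F_EXX = 90 ksi.
Total weld length L_w = 26 in. Treat welds as unit-width lines.
Centroid: x̄ = 2×7.5×3.75 / 26 = 2.163 in from the vertical weld.
Polar moment about centroid: J = I_x + I_y = [11³/12 + 2×7.5×5.5²] + [11×2.163² + 2(7.5³/12 + 7.5×1.587²)] = 724.2 in³.
Direct shear f_v = P/L_w = 228 / 26 = 8.769 kip/in (vertical).
Torsion M = P·e = 228 × 4 = 912 kip·in.
Critical point at (x, y) = (5.337, 5.5) from centroid. f_tx = M·y/J = 6.926 kip/in; f_ty = M·x/J = 6.72 kip/in.
Resultant f_max = √[f_tx² + (f_v + f_ty)²] = √[6.926² + (8.769 + 6.72)²] = 16.97 kip/in.
Capacity per unit length: φr_n = 0.75 × 0.6 × 90 × (0.707 × 0.5) = 14.32 kip/in.
16.97 > 14.32 → NOT adequate.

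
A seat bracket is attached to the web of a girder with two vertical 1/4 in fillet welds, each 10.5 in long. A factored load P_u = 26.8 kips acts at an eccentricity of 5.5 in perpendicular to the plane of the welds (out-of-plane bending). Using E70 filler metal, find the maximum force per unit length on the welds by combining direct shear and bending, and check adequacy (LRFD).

f_max ≈ 4.21 kip/in; adequate

E70XX → F_EXX = 70 ksi.
L_w = 2 × 10.5 = 21 in; section modulus (unit throat) S = 2 × L²/6 = 36.75 in².
Direct shear f_v = P/L_w = 26.8/21 = 1.276 kip/in.
Moment M = P × e = 26.8 × 5.5 = 147.4 kip·in; bending f_b = M/S = 4.011 kip/in.
f_max = √(f_v² + f_b²) = √(1.276² + 4.011²) = 4.209 kip/in.
φr_n = 0.75 × 0.6 × 70 × (0.707 × 0.25) = 5.568 kip/in → adequate.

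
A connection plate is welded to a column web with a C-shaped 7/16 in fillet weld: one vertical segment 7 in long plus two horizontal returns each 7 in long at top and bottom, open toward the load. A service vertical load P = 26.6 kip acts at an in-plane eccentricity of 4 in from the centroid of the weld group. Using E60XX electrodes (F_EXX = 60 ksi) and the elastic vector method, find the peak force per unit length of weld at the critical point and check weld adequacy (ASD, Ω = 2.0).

Total weld length L_w = 21 in. Treat welds as unit-width lines.
Centroid: x̄ = 2×7×3.5 / 21 = 2.333 in from the vertical weld.
Polar moment about centroid: J = I_x + I_y = [7³/12 + 2×7×3.5²] + [7×2.333² + 2(7³/12 + 7×1.167²)] = 314.4 in³.
Direct shear f_v = P/L_w = 26.6 / 21 = 1.267 kip/in (vertical).
Torsion M = P·e = 26.6 × 4 = 106.4 kip·in.
Critical point at (x, y) = (4.667, 3.5) from centroid. f_tx = M·y/J = 1.184 kip/in; f_ty = M·x/J = 1.579 kip/in.
Resultant f_max = √[f_tx² + (f_v + f_ty)²] = √[1.184² + (1.267 + 1.579)²] = 3.083 kip/in.
Capacity per unit length: r_n/Ω = (1/2.0) × 0.6 × 60 × (0.707 × 0.4375) = 5.568 kip/in.
3.083 ≤ 5.568 → adequate.

f_max ≈ 3.08 kip/in; adequate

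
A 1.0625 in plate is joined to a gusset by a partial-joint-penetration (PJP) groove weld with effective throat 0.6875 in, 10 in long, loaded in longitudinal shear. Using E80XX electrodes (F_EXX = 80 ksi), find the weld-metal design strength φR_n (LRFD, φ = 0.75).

φR_n ≈ 248 kip

Effective throat (given) t_e = 0.6875 in.
A_we = 0.6875 × 10 = 6.875 in².
F_nw = 0.6 F_EXX = 48 ksi.
φR_n = 0.75 × 48 × 6.875 = 247.5 kip.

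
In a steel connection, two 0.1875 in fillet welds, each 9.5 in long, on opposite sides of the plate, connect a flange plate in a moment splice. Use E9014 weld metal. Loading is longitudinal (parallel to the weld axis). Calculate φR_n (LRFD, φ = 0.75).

φR_n ≈ 102 kip

E90XX → F_EXX = 90 ksi.
Effective throat t_e = 0.707 × 0.1875 = 0.1326 in.
Total length L = 19 in; A_we = 0.1326 × 19 = 2.519 in².
F_nw = 0.6 F_EXX = 0.6 × 90 = 54 ksi.
φR_n = 0.75 × 54 × 2.519 = 102 kip.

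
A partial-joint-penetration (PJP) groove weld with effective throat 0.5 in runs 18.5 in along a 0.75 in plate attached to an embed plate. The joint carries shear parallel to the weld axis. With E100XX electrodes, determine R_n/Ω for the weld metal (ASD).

E100XX → F_EXX = 100 ksi.
Effective throat (given) t_e = 0.5 in.
A_we = 0.5 × 18.5 = 9.25 in².
F_nw = 0.6 F_EXX = 60 ksi.
R_n/Ω = (60 × 9.25) / 2.0 = 277.5 kips.

R_n/Ω ≈ 278 kips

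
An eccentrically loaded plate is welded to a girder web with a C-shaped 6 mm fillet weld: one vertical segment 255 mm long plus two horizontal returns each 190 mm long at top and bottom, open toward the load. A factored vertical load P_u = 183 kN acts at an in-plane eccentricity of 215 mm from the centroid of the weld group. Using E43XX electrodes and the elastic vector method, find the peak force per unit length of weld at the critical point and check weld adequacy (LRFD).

E43XX → F_EXX = 430 MPa.
Total weld length L_w = 635 mm. Treat welds as unit-width lines.
Centroid: x̄ = 2×190×95 / 635 = 56.85 mm from the vertical weld.
Polar moment about centroid: J = I_x + I_y = [255³/12 + 2×190×127.5²] + [255×56.85² + 2(190³/12 + 190×38.15²)] = 10080000 mm³.
Direct shear f_v = P/L_w = 183×10³ / 635 = 288.2 N/mm (vertical).
Torsion M = P·e = 183×10³ × 215 = 39345000 N·mm.
Critical point at (x, y) = (133.1, 127.5) from centroid. f_tx = M·y/J = 497.7 N/mm; f_ty = M·x/J = 519.7 N/mm.
Resultant f_max = √[f_tx² + (f_v + f_ty)²] = √[497.7² + (288.2 + 519.7)²] = 948.9 N/mm.
Capacity per unit length: φr_n = 0.75 × 0.6 × 430 × (0.707 × 6) = 820.8 N/mm.
948.9 > 820.8 → NOT adequate.

f_max ≈ 949 N/mm; NOT adequate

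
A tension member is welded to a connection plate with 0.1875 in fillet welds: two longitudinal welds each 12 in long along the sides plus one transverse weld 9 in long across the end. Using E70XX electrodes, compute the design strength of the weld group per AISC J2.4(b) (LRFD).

E70XX → F_EXX = 70 ksi.
t_e = 0.707 × 0.1875 = 0.1326 in.
R_nwl = 0.6 × 70 × 0.1326 × 24 = 133.6 kip (longitudinal, 2 welds).
R_nwt = 0.6 × 70 × 0.1326 × 9 = 50.11 kip (transverse, base value).
(i) R_nwl + R_nwt = 183.7 kip; (ii) 0.85 R_nwl + 1.5 R_nwt = 188.7 kip.
R_n = max = 188.7 kip [governs: (ii)]; φR_n = 141.6 kip.

φR_n ≈ 142 kip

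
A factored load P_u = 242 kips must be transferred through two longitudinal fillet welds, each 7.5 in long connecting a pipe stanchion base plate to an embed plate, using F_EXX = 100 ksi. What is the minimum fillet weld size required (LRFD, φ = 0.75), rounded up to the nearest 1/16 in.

w = 9/16 in

Total weld length L = 15 in.
Required throat t_e = P_u / (φ × 0.6 F_EXX × L) = 242 / (0.75 × 0.6 × 100 × 15) = 0.3585 in.
Required leg w = t_e / 0.707 = 0.5071 in → use 9/16 in.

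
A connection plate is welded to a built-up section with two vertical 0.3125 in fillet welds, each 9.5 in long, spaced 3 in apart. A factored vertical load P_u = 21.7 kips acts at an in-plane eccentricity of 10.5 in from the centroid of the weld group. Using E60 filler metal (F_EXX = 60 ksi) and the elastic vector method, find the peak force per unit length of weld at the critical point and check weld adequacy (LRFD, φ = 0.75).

Total weld length L_w = 19 in. Treat welds as unit-width lines.
Polar moment about centroid: J = 2[d³/12 + d(b/2)²] = 2[9.5³/12 + 9.5×1.5²] = 185.6 in³.
Direct shear f_v = P/L_w = 21.7 / 19 = 1.142 kip/in (vertical).
Torsion M = P·e = 21.7 × 10.5 = 227.85 kip·in.
Critical point at (x, y) = (1.5, 4.75) from centroid. f_tx = M·y/J = 5.83 kip/in; f_ty = M·x/J = 1.841 kip/in.
Resultant f_max = √[f_tx² + (f_v + f_ty)²] = √[5.83² + (1.142 + 1.841)²] = 6.549 kip/in.
Capacity per unit length: φr_n = 0.75 × 0.6 × 60 × (0.707 × 0.3125) = 5.965 kip/in.
6.549 > 5.965 → NOT adequate.

f_max ≈ 6.55 kip/in; NOT adequate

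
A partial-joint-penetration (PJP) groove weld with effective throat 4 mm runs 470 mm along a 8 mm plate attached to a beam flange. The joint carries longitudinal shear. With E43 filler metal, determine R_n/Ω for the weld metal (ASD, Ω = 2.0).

R_n/Ω ≈ 243 kN

E43XX → F_EXX = 430 MPa.
Effective throat (given) t_e = 4 mm.
A_we = 4 × 470 = 1880 mm².
F_nw = 0.6 F_EXX = 258 MPa.
R_n/Ω = (258 × 1880) / 2.0 × 10⁻³ = 242.5 kN.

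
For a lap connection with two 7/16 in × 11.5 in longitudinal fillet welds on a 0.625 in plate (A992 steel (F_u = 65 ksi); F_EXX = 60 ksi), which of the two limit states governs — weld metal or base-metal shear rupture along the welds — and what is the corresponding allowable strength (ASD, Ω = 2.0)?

R_n/Ω ≈ 128 kips (weld metal governs)

t_e = 0.707 × 0.4375 = 0.3093 in; L = 23 in.
Weld metal: R_n/Ω = (1/2.0) × 0.6 × 60 × 0.3093 × 23 = 128.1 kips.
Base metal (shear rupture): R_n/Ω = (1/2.0) × 0.6 × 65 × 0.625 × 23 = 280.3 kips.
Governing: weld metal.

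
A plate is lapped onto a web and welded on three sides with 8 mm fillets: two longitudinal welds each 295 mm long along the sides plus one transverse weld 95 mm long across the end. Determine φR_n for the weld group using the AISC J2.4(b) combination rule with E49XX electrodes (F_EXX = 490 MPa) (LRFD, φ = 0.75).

t_e = 0.707 × 8 = 5.656 mm.
R_nwl = 0.6 × 490 × 5.656 × 590 × 10⁻³ = 981.1 kN (longitudinal, 2 welds).
R_nwt = 0.6 × 490 × 5.656 × 95 × 10⁻³ = 158 kN (transverse, base value).
(i) R_nwl + R_nwt = 1139 kN; (ii) 0.85 R_nwl + 1.5 R_nwt = 1071 kN.
R_n = max = 1139 kN [governs: (i)]; φR_n = 854.3 kN.

φR_n ≈ 854 kN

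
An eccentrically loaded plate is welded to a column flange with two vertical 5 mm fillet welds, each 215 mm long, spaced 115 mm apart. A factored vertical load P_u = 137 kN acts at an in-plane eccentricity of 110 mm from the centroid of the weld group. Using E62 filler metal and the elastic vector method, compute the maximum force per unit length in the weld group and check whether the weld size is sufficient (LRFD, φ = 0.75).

E62XX → F_EXX = 620 MPa.
Total weld length L_w = 430 mm. Treat welds as unit-width lines.
Polar moment about centroid: J = 2[d³/12 + d(b/2)²] = 2[215³/12 + 215×57.5²] = 3078000 mm³.
Direct shear f_v = P/L_w = 137×10³ / 430 = 318.6 N/mm (vertical).
Torsion M = P·e = 137×10³ × 110 = 15070000 N·mm.
Critical point at (x, y) = (57.5, 107.5) from centroid. f_tx = M·y/J = 526.3 N/mm; f_ty = M·x/J = 281.5 N/mm.
Resultant f_max = √[f_tx² + (f_v + f_ty)²] = √[526.3² + (318.6 + 281.5)²] = 798.2 N/mm.
Capacity per unit length: φr_n = 0.75 × 0.6 × 620 × (0.707 × 5) = 986.3 N/mm.
798.2 ≤ 986.3 → adequate.

f_max ≈ 798 N/mm; adequate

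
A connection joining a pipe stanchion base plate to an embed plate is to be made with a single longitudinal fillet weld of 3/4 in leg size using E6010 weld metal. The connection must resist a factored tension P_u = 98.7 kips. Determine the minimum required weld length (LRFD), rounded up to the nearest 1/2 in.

L = 7 in

E60XX → F_EXX = 60 ksi.
Throat t_e = 0.707 × 0.75 = 0.5302 in.
φr_n = 0.75 × 0.6 × 60 × 0.5302 = 14.32 kips/in.
L_req = P_u / φr_n = 98.7 / 14.32 = 6.894 in total.
Round up → use L = 7 in.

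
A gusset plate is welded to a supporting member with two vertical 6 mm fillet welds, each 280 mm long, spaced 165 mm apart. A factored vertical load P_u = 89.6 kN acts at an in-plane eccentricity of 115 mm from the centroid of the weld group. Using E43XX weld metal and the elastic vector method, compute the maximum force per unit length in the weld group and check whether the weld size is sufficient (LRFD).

E43XX → F_EXX = 430 MPa.
Total weld length L_w = 560 mm. Treat welds as unit-width lines.
Polar moment about centroid: J = 2[d³/12 + d(b/2)²] = 2[280³/12 + 280×82.5²] = 7470000 mm³.
Direct shear f_v = P/L_w = 89.6×10³ / 560 = 160 N/mm (vertical).
Torsion M = P·e = 89.6×10³ × 115 = 10304000 N·mm.
Critical point at (x, y) = (82.5, 140) from centroid. f_tx = M·y/J = 193.1 N/mm; f_ty = M·x/J = 113.8 N/mm.
Resultant f_max = √[f_tx² + (f_v + f_ty)²] = √[193.1² + (160 + 113.8)²] = 335 N/mm.
Capacity per unit length: φr_n = 0.75 × 0.6 × 430 × (0.707 × 6) = 820.8 N/mm.
335 ≤ 820.8 → adequate.

f_max ≈ 335 N/mm; adequate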